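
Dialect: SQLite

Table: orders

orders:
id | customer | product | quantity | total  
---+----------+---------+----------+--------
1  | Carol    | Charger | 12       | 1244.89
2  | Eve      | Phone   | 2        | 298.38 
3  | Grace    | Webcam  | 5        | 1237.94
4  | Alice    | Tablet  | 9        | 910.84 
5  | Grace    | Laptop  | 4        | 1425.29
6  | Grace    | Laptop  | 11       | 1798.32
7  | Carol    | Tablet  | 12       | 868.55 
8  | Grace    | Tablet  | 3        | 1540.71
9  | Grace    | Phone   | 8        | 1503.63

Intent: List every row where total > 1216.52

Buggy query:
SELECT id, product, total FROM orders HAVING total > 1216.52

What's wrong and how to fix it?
Bug: This is a non-aggregate query (no GROUP BY, no aggregates), so in SQLite the HAVING clause is invalid here; a row-level condition belongs in WHERE

Fix: Replace HAVING with WHERE since the condition applies to individual rows

Corrected query:
SELECT id, product, total FROM orders WHERE total > 1216.52

Result:
id | product | total  
---+---------+--------
1  | Charger | 1244.89
3  | Webcam  | 1237.94
5  | Laptop  | 1425.29
6  | Laptop  | 1798.32
8  | Tablet  | 1540.71
9  | Phone   | 1503.63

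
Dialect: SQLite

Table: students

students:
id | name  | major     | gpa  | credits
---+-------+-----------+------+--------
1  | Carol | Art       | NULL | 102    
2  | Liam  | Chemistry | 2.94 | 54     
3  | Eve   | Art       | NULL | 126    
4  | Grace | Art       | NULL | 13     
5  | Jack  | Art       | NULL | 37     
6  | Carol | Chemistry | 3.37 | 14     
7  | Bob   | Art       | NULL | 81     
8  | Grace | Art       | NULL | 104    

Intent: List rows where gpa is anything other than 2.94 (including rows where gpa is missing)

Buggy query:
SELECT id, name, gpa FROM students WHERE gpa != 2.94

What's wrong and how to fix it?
Bug: 'gpa != 2.94' is unknown when gpa is NULL, so NULL rows are silently excluded

Fix: Add an explicit OR gpa IS NULL to include the missing-value rows

Corrected query:
SELECT id, name, gpa FROM students WHERE gpa != 2.94 OR gpa IS NULL

Result:
id | name  | gpa 
---+-------+-----
1  | Carol | NULL
3  | Eve   | NULL
4  | Grace | NULL
5  | Jack  | NULL
6  | Carol | 3.37
7  | Bob   | NULL
8  | Grace | NULL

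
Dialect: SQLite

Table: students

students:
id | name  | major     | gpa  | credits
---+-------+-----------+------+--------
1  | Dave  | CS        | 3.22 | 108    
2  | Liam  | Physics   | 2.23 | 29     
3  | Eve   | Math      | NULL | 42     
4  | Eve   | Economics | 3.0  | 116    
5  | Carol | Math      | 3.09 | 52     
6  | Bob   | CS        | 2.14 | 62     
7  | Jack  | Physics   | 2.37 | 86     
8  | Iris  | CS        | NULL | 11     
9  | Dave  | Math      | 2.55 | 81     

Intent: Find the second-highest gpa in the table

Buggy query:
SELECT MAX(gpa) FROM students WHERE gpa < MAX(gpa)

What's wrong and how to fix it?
Bug: The inner MAX is an aggregate inside WHERE, which is not allowed

Fix: Compute the overall MAX in a subquery, then take MAX of rows below it

Corrected query:
SELECT MAX(gpa) FROM students WHERE gpa < (SELECT MAX(gpa) FROM students)

Result:
MAX(gpa)
--------
3.09    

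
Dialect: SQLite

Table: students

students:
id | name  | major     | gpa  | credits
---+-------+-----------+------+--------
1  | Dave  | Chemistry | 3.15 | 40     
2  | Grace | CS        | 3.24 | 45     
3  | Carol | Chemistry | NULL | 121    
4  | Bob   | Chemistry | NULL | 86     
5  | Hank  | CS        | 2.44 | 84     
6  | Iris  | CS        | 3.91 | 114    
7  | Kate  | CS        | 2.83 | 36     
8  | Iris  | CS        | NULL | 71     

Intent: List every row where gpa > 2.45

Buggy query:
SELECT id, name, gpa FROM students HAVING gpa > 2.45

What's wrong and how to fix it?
Bug: HAVING filters the output of aggregation, but this query has no GROUP BY and no aggregate functions, so SQLite rejects it (HAVING clause on a non-aggregate query); the condition here is per row

Fix: Replace HAVING with WHERE since the condition applies to individual rows

Corrected query:
SELECT id, name, gpa FROM students WHERE gpa > 2.45

Result:
id | name  | gpa 
---+-------+-----
1  | Dave  | 3.15
2  | Grace | 3.24
6  | Iris  | 3.91
7  | Kate  | 2.83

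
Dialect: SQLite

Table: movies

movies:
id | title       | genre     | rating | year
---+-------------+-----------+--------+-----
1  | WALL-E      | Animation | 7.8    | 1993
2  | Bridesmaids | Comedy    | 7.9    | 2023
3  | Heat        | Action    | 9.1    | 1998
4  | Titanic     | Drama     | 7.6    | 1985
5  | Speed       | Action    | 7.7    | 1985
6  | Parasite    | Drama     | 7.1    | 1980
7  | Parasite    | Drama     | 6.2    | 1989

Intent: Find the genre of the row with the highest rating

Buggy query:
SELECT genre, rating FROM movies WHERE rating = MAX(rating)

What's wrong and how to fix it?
Bug: MAX(rating) is an aggregate and cannot be used directly in WHERE

Fix: Use a subquery: WHERE rating = (SELECT MAX(rating) FROM movies)

Corrected query:
SELECT genre, rating FROM movies WHERE rating = (SELECT MAX(rating) FROM movies)

Result:
genre  | rating
-------+-------
Action | 9.1   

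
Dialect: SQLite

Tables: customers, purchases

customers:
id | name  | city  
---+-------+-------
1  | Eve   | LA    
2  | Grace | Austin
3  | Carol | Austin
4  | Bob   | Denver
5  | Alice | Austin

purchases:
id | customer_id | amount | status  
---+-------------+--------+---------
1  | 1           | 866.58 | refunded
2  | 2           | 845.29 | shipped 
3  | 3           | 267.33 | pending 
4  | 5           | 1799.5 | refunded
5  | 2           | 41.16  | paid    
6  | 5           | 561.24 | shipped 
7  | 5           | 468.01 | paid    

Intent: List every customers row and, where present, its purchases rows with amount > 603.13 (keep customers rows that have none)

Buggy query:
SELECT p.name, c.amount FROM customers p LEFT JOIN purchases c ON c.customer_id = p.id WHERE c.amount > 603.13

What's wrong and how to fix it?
Bug: Filtering c.amount in WHERE discards the NULL rows produced by LEFT JOIN, turning it into an inner join

Fix: Move the right-table condition into the ON clause so unmatched parents are kept

Corrected query:
SELECT p.name, c.amount FROM customers p LEFT JOIN purchases c ON c.customer_id = p.id AND c.amount > 603.13

Result:
name  | amount
------+-------
Eve   | 866.58
Grace | 845.29
Carol | NULL  
Bob   | NULL  
Alice | 1799.5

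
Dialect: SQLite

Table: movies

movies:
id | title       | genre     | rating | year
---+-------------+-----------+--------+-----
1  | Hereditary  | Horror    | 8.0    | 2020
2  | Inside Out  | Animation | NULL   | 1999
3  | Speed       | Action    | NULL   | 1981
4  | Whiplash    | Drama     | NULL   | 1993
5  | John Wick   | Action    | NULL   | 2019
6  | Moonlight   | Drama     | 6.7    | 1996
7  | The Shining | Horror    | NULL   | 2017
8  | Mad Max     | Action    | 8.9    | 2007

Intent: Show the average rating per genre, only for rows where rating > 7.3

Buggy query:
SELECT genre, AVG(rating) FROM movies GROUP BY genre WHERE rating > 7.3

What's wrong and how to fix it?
Bug: WHERE cannot follow GROUP BY

Fix: Place WHERE between FROM and GROUP BY

Corrected query:
SELECT genre, AVG(rating) FROM movies WHERE rating > 7.3 GROUP BY genre

Result:
genre  | AVG(rating)
-------+------------
Action | 8.9        
Horror | 8          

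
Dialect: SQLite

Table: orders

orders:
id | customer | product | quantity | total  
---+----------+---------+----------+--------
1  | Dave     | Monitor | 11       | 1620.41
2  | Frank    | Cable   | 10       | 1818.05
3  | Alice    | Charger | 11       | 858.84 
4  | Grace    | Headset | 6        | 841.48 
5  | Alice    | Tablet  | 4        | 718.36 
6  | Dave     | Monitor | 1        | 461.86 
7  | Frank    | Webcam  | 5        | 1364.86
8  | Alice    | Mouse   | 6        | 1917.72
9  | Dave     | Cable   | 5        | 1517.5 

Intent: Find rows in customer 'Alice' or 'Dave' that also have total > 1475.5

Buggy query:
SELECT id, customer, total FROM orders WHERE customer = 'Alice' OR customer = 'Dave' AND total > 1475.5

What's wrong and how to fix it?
Bug: AND binds tighter than OR, so this parses as customer = 'Alice' OR (customer = 'Dave' AND total > 1475.5)

Fix: Group the OR with parentheses (or use IN), then AND the threshold

Corrected query:
SELECT id, customer, total FROM orders WHERE (customer = 'Alice' OR customer = 'Dave') AND total > 1475.5

Result:
id | customer | total  
---+----------+--------
1  | Dave     | 1620.41
8  | Alice    | 1917.72
9  | Dave     | 1517.5 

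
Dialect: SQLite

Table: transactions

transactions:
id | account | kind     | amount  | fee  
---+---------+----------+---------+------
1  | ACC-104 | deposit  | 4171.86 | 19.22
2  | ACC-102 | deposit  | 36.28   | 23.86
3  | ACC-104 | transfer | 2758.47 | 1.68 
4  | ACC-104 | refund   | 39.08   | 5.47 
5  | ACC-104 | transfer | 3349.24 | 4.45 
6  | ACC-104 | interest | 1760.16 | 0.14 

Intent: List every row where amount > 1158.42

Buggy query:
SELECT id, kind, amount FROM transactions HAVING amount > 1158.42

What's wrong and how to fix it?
Bug: HAVING filters the output of aggregation, but this query has no GROUP BY and no aggregate functions, so SQLite rejects it (HAVING clause on a non-aggregate query); the condition here is per row

Fix: Use WHERE for row-level filtering

Corrected query:
SELECT id, kind, amount FROM transactions WHERE amount > 1158.42

Result:
id | kind     | amount 
---+----------+--------
1  | deposit  | 4171.86
3  | transfer | 2758.47
5  | transfer | 3349.24
6  | interest | 1760.16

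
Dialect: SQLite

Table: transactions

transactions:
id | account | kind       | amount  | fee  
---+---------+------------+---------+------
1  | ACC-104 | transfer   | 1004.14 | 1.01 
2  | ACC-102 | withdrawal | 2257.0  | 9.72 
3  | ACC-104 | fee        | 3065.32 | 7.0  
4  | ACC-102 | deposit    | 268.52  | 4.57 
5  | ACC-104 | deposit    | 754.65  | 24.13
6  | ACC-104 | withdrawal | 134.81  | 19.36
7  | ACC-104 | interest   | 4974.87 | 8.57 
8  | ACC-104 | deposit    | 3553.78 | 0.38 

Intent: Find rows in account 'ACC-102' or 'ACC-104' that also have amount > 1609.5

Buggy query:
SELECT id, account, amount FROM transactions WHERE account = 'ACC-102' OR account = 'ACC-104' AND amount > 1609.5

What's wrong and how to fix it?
Bug: Without parentheses, AND is evaluated before OR, so the amount filter only applies to the 'ACC-104' branch

Fix: Group the OR with parentheses (or use IN), then AND the threshold

Corrected query:
SELECT id, account, amount FROM transactions WHERE (account = 'ACC-102' OR account = 'ACC-104') AND amount > 1609.5

Result:
id | account | amount 
---+---------+--------
2  | ACC-102 | 2257   
3  | ACC-104 | 3065.32
7  | ACC-104 | 4974.87
8  | ACC-104 | 3553.78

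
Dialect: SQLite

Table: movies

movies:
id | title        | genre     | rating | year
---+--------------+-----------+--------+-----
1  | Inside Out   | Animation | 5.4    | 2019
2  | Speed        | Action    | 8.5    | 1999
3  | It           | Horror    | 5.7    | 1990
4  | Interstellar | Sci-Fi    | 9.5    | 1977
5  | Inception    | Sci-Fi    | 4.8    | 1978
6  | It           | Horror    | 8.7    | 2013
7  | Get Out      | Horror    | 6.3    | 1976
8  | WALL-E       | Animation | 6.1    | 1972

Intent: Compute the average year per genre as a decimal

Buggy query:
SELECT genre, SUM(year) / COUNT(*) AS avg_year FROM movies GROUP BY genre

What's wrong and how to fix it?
Bug: SUM(year) and COUNT(*) are both integers; the division truncates the fractional part

Fix: Multiply by 1.0 (or CAST to REAL) to force floating-point division

Corrected query:
SELECT genre, SUM(year) * 1.0 / COUNT(*) AS avg_year FROM movies GROUP BY genre

Result:
genre     | avg_year
----------+---------
Action    | 1999    
Animation | 1995.5  
Horror    | 1993    
Sci-Fi    | 1977.5  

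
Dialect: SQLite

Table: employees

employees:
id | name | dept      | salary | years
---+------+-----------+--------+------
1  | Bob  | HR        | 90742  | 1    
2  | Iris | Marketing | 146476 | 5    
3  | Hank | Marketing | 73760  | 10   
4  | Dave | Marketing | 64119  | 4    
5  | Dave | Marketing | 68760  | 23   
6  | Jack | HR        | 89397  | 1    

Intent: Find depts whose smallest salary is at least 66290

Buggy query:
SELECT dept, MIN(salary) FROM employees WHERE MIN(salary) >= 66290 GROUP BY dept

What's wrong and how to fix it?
Bug: MIN() in WHERE is a misuse of aggregate

Fix: Use HAVING for the per-group MIN condition

Corrected query:
SELECT dept, MIN(salary) FROM employees GROUP BY dept HAVING MIN(salary) >= 66290

Result:
dept | MIN(salary)
-----+------------
HR   | 89397      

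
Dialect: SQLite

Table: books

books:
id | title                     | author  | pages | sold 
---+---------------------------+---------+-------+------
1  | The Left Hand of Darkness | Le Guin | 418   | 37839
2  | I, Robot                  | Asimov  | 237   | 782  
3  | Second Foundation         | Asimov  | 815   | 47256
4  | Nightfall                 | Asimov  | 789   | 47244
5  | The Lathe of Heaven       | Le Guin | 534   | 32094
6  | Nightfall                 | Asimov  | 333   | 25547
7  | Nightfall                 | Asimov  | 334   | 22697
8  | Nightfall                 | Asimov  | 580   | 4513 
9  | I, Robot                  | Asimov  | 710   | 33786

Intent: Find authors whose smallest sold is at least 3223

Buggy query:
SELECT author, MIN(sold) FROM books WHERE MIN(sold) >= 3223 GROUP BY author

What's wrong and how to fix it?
Bug: MIN() in WHERE is a misuse of aggregate

Fix: Replace WHERE with HAVING after the GROUP BY

Corrected query:
SELECT author, MIN(sold) FROM books GROUP BY author HAVING MIN(sold) >= 3223

Result:
author  | MIN(sold)
--------+----------
Le Guin | 32094    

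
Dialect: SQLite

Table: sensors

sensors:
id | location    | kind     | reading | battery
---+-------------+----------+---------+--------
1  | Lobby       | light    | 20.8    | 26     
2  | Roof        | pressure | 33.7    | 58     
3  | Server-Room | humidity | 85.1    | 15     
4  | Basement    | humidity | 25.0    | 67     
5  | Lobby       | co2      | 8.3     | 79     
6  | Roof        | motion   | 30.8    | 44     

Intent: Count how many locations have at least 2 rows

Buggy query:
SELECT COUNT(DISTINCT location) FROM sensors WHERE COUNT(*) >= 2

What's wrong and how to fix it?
Bug: COUNT(*) cannot appear in WHERE; the per-group count doesn't exist yet

Fix: Use a subquery that GROUPs and filters with HAVING, then count its rows

Corrected query:
SELECT COUNT(*) FROM (SELECT location FROM sensors GROUP BY location HAVING COUNT(*) >= 2)

Result:
COUNT(*)
--------
2       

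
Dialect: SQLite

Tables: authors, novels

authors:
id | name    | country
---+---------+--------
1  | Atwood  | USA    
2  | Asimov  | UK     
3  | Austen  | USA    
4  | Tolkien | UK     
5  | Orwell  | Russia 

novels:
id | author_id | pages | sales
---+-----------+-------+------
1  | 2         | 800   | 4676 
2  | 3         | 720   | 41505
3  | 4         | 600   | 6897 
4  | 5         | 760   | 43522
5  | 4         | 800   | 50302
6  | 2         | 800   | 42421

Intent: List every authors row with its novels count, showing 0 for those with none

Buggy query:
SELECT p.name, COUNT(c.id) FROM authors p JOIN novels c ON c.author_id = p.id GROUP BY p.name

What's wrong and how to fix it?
Bug: An inner join excludes parents with zero children

Fix: Switch to LEFT JOIN to retain unmatched parent rows

Corrected query:
SELECT p.name, COUNT(c.id) FROM authors p LEFT JOIN novels c ON c.author_id = p.id GROUP BY p.name

Result:
name    | COUNT(c.id)
--------+------------
Asimov  | 2          
Atwood  | 0          
Austen  | 1          
Orwell  | 1          
Tolkien | 2          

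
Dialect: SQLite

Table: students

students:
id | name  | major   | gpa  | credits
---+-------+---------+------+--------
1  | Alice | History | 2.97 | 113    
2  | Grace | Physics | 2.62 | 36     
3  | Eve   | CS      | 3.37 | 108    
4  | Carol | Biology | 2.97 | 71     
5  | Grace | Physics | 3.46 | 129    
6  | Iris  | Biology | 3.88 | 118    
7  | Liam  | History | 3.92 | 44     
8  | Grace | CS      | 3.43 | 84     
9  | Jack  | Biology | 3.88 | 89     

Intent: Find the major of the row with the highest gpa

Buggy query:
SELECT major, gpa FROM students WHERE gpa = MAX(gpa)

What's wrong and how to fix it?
Bug: MAX(gpa) is an aggregate and cannot be used directly in WHERE

Fix: Use a subquery: WHERE gpa = (SELECT MAX(gpa) FROM students)

Corrected query:
SELECT major, gpa FROM students WHERE gpa = (SELECT MAX(gpa) FROM students)

Result:
major   | gpa 
--------+-----
History | 3.92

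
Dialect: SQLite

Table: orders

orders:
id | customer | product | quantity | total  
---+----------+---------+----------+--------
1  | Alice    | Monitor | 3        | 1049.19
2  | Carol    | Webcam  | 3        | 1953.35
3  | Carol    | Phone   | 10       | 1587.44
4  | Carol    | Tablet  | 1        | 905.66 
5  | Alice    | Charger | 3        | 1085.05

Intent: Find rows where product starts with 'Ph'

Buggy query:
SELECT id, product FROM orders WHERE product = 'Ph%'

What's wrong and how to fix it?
Bug: '=' compares the literal string including the % character; pattern matching needs LIKE

Fix: Replace '=' with LIKE so 'Ph%' is treated as a pattern

Corrected query:
SELECT id, product FROM orders WHERE product LIKE 'Ph%'

Result:
id | product
---+--------
3  | Phone  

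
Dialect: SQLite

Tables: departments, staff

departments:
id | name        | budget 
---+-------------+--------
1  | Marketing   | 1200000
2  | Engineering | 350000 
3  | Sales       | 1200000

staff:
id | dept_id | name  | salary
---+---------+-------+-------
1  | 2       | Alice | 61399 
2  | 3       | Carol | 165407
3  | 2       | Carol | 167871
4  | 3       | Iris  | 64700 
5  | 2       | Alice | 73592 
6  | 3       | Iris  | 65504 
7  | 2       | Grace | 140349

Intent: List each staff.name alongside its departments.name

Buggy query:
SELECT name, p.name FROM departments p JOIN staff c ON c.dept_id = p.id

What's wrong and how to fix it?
Bug: Both tables have a 'name' column; the unqualified reference is ambiguous

Fix: Qualify the column with its table alias (c.name)

Corrected query:
SELECT c.name, p.name FROM departments p JOIN staff c ON c.dept_id = p.id

Result:
name  | name       
------+------------
Alice | Engineering
Carol | Sales      
Carol | Engineering
Iris  | Sales      
Alice | Engineering
Iris  | Sales      
Grace | Engineering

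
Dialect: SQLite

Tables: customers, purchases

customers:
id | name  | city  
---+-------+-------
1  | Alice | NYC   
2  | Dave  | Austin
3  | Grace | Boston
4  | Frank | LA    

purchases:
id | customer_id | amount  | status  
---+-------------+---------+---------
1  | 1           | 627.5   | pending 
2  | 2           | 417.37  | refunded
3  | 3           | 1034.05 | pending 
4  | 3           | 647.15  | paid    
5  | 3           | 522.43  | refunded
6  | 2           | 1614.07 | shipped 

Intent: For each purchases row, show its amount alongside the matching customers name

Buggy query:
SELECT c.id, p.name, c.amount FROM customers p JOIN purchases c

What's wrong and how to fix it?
Bug: JOIN with no ON clause produces a cartesian product; every purchases row pairs with every customers row

Fix: Specify the join condition linking the foreign key to the parent id

Corrected query:
SELECT c.id, p.name, c.amount FROM customers p JOIN purchases c ON c.customer_id = p.id

Result:
id | name  | amount 
---+-------+--------
1  | Alice | 627.5  
2  | Dave  | 417.37 
3  | Grace | 1034.05
4  | Grace | 647.15 
5  | Grace | 522.43 
6  | Dave  | 1614.07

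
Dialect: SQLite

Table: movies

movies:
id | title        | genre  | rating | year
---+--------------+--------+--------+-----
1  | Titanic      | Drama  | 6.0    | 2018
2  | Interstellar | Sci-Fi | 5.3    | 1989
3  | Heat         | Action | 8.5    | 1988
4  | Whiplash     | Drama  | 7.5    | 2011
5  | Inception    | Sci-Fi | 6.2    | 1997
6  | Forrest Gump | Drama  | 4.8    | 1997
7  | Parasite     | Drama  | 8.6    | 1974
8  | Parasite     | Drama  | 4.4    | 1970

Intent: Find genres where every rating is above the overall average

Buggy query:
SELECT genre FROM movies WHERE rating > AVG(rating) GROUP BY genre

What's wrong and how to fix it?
Bug: AVG() is an aggregate; it can't sit directly in WHERE

Fix: Use a subquery for AVG and a HAVING MIN(...) filter so the condition holds for every row in the group

Corrected query:
SELECT genre FROM movies GROUP BY genre HAVING MIN(rating) > (SELECT AVG(rating) FROM movies)

Result:
genre 
------
Action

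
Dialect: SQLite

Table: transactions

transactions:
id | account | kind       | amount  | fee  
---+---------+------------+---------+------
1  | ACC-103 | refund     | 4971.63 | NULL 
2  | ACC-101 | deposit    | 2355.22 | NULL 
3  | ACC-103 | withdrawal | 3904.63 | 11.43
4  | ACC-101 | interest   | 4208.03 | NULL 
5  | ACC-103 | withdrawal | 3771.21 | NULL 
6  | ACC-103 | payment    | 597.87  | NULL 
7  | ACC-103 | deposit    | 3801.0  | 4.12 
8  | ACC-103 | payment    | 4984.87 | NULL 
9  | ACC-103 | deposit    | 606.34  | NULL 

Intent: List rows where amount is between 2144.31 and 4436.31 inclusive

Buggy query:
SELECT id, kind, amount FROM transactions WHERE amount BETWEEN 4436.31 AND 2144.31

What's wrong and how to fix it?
Bug: BETWEEN expects the lower bound first; with 4436.31 AND 2144.31 the range is empty

Fix: Write BETWEEN 2144.31 AND 4436.31

Corrected query:
SELECT id, kind, amount FROM transactions WHERE amount BETWEEN 2144.31 AND 4436.31

Result:
id | kind       | amount 
---+------------+--------
2  | deposit    | 2355.22
3  | withdrawal | 3904.63
4  | interest   | 4208.03
5  | withdrawal | 3771.21
7  | deposit    | 3801   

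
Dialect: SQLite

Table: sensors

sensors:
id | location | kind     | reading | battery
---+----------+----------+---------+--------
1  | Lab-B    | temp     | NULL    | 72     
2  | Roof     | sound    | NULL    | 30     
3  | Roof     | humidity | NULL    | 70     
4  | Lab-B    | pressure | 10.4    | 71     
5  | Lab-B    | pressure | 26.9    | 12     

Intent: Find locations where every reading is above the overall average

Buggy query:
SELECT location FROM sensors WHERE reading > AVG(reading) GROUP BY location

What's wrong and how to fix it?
Bug: AVG() is an aggregate; it can't sit directly in WHERE

Fix: Use a subquery for AVG and a HAVING MIN(...) filter so the condition holds for every row in the group

Corrected query:
SELECT location FROM sensors GROUP BY location HAVING MIN(reading) > (SELECT AVG(reading) FROM sensors)

Result:
(no rows)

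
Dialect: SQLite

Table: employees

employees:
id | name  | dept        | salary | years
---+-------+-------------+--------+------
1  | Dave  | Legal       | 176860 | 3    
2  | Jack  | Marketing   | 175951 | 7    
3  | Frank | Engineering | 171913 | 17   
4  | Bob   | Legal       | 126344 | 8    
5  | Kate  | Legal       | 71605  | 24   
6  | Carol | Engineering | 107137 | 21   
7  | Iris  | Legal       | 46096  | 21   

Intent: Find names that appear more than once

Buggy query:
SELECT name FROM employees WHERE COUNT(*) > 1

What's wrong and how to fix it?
Bug: COUNT(*) is an aggregate and cannot be used in WHERE

Fix: Group first, then use HAVING for the count condition

Corrected query:
SELECT name FROM employees GROUP BY name HAVING COUNT(*) > 1

Result:
(no rows)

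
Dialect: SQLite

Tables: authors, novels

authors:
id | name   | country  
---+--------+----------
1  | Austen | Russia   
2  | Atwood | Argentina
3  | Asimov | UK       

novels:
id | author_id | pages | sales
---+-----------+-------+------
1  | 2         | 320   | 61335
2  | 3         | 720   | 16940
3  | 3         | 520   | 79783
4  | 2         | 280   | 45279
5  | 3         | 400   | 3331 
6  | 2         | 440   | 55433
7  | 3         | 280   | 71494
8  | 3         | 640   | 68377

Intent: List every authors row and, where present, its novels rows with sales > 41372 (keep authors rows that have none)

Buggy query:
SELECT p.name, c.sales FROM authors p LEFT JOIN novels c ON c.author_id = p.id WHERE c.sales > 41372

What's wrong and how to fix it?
Bug: Filtering c.sales in WHERE discards the NULL rows produced by LEFT JOIN, turning it into an inner join

Fix: Move the right-table condition into the ON clause so unmatched parents are kept

Corrected query:
SELECT p.name, c.sales FROM authors p LEFT JOIN novels c ON c.author_id = p.id AND c.sales > 41372

Result:
name   | sales
-------+------
Austen | NULL 
Atwood | 45279
Atwood | 55433
Atwood | 61335
Asimov | 68377
Asimov | 71494
Asimov | 79783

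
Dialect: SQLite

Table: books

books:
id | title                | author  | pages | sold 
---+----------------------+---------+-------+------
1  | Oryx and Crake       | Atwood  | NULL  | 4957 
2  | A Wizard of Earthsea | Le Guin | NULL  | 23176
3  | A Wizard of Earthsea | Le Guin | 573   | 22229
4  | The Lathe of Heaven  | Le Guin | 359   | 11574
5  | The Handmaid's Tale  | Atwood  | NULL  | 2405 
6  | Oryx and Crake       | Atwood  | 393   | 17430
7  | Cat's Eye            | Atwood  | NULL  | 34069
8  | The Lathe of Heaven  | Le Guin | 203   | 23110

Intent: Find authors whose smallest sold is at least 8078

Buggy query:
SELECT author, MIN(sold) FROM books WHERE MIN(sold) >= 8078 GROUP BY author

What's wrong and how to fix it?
Bug: Aggregates like MIN are computed per group after WHERE runs

Fix: Use HAVING for the per-group MIN condition

Corrected query:
SELECT author, MIN(sold) FROM books GROUP BY author HAVING MIN(sold) >= 8078

Result:
author  | MIN(sold)
--------+----------
Le Guin | 11574    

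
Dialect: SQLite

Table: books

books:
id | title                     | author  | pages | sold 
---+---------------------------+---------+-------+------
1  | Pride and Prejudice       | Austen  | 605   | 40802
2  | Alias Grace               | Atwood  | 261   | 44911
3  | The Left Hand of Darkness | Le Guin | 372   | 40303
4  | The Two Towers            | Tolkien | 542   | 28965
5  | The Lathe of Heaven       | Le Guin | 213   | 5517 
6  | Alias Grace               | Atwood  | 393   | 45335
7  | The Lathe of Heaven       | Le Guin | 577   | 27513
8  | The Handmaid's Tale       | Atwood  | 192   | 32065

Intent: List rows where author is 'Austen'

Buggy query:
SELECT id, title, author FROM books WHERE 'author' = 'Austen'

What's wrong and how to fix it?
Bug: 'author' in single quotes is a string literal, not the column; the comparison is literal-vs-literal and never true

Fix: Reference the column as author without single quotes

Corrected query:
SELECT id, title, author FROM books WHERE author = 'Austen'

Result:
id | title               | author
---+---------------------+-------
1  | Pride and Prejudice | Austen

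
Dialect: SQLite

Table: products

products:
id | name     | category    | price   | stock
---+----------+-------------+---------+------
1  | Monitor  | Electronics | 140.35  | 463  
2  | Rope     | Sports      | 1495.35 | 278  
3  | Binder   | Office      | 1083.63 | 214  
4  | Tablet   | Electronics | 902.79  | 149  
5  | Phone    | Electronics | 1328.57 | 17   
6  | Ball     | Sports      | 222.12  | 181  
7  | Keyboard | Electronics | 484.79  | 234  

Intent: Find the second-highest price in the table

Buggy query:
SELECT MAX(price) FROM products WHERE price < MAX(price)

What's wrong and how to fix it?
Bug: MAX(price) on the right of the comparison is an aggregate-in-WHERE error

Fix: Put the inner MAX in a scalar subquery

Corrected query:
SELECT MAX(price) FROM products WHERE price < (SELECT MAX(price) FROM products)

Result:
MAX(price)
----------
1328.57   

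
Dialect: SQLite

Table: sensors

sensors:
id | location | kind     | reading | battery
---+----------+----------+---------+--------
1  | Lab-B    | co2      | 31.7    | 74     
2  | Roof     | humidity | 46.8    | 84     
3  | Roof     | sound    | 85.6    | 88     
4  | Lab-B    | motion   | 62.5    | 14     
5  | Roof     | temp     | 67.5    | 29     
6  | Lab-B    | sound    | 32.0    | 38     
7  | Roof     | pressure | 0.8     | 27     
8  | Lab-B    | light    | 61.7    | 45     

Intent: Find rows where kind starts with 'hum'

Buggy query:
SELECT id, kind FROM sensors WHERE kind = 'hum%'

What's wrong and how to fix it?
Bug: '=' compares the literal string including the % character; pattern matching needs LIKE

Fix: Replace '=' with LIKE so 'hum%' is treated as a pattern

Corrected query:
SELECT id, kind FROM sensors WHERE kind LIKE 'hum%'

Result:
id | kind    
---+---------
2  | humidity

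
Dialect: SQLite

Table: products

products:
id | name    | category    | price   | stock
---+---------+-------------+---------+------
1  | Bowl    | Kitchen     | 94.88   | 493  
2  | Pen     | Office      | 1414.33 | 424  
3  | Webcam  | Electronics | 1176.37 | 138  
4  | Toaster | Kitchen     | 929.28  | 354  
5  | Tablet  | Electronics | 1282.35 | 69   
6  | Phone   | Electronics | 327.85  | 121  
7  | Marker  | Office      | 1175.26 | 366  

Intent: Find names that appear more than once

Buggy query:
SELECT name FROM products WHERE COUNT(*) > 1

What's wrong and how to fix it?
Bug: COUNT(*) is an aggregate and cannot be used in WHERE

Fix: Group first, then use HAVING for the count condition

Corrected query:
SELECT name FROM products GROUP BY name HAVING COUNT(*) > 1

Result:
(no rows)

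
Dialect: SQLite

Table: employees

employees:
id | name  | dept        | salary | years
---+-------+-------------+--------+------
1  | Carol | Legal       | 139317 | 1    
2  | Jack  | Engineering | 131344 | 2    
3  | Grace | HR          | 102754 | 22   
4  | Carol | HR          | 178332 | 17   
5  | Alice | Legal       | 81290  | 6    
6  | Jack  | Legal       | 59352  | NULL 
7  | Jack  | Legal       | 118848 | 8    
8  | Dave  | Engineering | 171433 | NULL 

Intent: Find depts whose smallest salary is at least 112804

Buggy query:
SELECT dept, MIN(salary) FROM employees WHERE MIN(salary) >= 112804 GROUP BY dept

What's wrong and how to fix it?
Bug: MIN() in WHERE is a misuse of aggregate

Fix: Replace WHERE with HAVING after the GROUP BY

Corrected query:
SELECT dept, MIN(salary) FROM employees GROUP BY dept HAVING MIN(salary) >= 112804

Result:
dept        | MIN(salary)
------------+------------
Engineering | 131344     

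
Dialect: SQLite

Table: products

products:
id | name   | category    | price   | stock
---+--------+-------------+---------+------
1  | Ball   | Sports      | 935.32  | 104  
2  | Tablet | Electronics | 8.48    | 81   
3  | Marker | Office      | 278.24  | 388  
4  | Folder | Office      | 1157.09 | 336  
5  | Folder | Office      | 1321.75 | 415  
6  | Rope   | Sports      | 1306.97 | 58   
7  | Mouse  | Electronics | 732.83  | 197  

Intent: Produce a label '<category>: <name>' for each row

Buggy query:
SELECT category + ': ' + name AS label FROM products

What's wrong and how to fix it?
Bug: '+' is numeric addition; on text columns SQLite converts them to 0 instead of concatenating

Fix: Use the || operator for string concatenation

Corrected query:
SELECT category || ': ' || name AS label FROM products

Result:
label              
-------------------
Sports: Ball       
Electronics: Tablet
Office: Marker     
Office: Folder     
Office: Folder     
Sports: Rope       
Electronics: Mouse 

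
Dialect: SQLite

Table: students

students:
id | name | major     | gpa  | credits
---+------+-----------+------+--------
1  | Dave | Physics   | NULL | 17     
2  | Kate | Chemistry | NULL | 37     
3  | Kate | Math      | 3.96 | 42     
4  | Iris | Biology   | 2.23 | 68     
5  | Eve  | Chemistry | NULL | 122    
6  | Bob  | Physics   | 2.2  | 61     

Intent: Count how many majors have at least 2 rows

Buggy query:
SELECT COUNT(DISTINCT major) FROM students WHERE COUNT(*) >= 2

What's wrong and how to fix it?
Bug: COUNT(*) cannot appear in WHERE; the per-group count doesn't exist yet

Fix: Use a subquery that GROUPs and filters with HAVING, then count its rows

Corrected query:
SELECT COUNT(*) FROM (SELECT major FROM students GROUP BY major HAVING COUNT(*) >= 2)

Result:
COUNT(*)
--------
2       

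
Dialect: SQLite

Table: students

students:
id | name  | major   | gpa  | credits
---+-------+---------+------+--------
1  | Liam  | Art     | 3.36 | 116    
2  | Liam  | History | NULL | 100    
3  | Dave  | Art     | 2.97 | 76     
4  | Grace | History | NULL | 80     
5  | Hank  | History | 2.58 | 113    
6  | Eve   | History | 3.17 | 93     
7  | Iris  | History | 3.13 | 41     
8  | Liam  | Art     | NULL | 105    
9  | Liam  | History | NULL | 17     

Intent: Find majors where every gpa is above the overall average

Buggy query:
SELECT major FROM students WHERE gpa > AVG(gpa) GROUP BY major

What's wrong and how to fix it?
Bug: AVG() is an aggregate; it can't sit directly in WHERE

Fix: Compute the overall average in a scalar subquery and compare each group's MIN against it in HAVING

Corrected query:
SELECT major FROM students GROUP BY major HAVING MIN(gpa) > (SELECT AVG(gpa) FROM students)

Result:
(no rows)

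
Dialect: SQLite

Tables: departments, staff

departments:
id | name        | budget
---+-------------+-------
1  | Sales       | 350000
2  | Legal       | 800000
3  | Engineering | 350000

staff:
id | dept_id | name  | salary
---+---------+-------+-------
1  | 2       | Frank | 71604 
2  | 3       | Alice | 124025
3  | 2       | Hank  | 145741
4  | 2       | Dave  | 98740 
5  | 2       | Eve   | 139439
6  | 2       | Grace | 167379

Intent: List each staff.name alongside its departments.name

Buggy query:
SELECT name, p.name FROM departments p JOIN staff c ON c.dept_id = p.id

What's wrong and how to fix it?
Bug: Both tables have a 'name' column; the unqualified reference is ambiguous

Fix: Prefix ambiguous columns with the table alias

Corrected query:
SELECT c.name, p.name FROM departments p JOIN staff c ON c.dept_id = p.id

Result:
name  | name       
------+------------
Frank | Legal      
Alice | Engineering
Hank  | Legal      
Dave  | Legal      
Eve   | Legal      
Grace | Legal      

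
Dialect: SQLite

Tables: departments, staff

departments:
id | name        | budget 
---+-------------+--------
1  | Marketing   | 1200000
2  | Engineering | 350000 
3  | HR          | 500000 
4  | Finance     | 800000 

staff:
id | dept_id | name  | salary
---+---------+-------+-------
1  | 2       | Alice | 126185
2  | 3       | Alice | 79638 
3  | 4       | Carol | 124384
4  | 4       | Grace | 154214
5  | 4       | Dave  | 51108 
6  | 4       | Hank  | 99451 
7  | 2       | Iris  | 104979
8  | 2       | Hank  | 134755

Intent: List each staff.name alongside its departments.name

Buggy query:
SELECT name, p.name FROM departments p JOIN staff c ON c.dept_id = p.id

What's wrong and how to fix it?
Bug: 'name' exists in both joined tables, so the database can't tell which one is meant

Fix: Qualify the column with its table alias (c.name)

Corrected query:
SELECT c.name, p.name FROM departments p JOIN staff c ON c.dept_id = p.id

Result:
name  | name       
------+------------
Alice | Engineering
Alice | HR         
Carol | Finance    
Grace | Finance    
Dave  | Finance    
Hank  | Finance    
Iris  | Engineering
Hank  | Engineering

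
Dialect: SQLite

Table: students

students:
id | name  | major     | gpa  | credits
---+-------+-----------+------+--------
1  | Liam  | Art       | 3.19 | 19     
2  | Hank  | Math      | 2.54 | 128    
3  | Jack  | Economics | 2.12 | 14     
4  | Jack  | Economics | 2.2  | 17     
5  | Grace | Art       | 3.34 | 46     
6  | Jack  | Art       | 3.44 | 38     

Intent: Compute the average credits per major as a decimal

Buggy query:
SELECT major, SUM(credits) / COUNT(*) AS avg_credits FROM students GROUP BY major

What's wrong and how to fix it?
Bug: SUM(credits) and COUNT(*) are both integers; the division truncates the fractional part

Fix: Multiply by 1.0 (or CAST to REAL) to force floating-point division

Corrected query:
SELECT major, SUM(credits) * 1.0 / COUNT(*) AS avg_credits FROM students GROUP BY major

Result:
major     | avg_credits
----------+------------
Art       | 34.333333  
Economics | 15.5       
Math      | 128        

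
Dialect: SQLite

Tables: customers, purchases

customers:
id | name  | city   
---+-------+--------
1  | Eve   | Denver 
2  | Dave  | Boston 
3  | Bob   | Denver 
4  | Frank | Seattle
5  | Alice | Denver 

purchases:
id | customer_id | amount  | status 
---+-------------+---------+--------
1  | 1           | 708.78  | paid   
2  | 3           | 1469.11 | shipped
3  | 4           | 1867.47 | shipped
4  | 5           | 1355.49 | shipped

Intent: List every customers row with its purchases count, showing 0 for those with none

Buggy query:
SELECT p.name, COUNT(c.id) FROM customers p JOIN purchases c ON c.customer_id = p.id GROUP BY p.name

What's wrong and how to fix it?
Bug: An inner join excludes parents with zero children

Fix: Switch to LEFT JOIN to retain unmatched parent rows

Corrected query:
SELECT p.name, COUNT(c.id) FROM customers p LEFT JOIN purchases c ON c.customer_id = p.id GROUP BY p.name

Result:
name  | COUNT(c.id)
------+------------
Alice | 1          
Bob   | 1          
Dave  | 0          
Eve   | 1          
Frank | 1          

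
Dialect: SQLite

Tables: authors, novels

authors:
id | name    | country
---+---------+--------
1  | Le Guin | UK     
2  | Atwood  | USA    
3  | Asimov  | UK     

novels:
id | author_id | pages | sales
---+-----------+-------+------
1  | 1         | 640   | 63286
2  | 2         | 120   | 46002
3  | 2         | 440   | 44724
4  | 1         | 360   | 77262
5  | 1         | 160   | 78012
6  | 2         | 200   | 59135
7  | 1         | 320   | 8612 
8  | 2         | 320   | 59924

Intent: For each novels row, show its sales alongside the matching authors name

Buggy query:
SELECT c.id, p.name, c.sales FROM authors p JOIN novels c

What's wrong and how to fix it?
Bug: JOIN with no ON clause produces a cartesian product; every novels row pairs with every authors row

Fix: Specify the join condition linking the foreign key to the parent id

Corrected query:
SELECT c.id, p.name, c.sales FROM authors p JOIN novels c ON c.author_id = p.id

Result:
id | name    | sales
---+---------+------
1  | Le Guin | 63286
2  | Atwood  | 46002
3  | Atwood  | 44724
4  | Le Guin | 77262
5  | Le Guin | 78012
6  | Atwood  | 59135
7  | Le Guin | 8612 
8  | Atwood  | 59924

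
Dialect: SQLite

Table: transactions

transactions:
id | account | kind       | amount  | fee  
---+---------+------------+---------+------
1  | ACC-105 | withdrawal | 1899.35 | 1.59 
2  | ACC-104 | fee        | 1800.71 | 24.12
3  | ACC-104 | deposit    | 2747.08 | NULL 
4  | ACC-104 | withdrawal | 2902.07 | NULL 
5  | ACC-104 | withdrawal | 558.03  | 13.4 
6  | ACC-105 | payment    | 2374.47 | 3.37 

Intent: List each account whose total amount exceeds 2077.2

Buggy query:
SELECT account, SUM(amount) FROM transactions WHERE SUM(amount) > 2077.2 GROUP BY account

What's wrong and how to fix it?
Bug: WHERE runs before GROUP BY, so aggregates aren't available there

Fix: Use HAVING (which filters groups after aggregation) instead of WHERE

Corrected query:
SELECT account, SUM(amount) FROM transactions GROUP BY account HAVING SUM(amount) > 2077.2

Result:
account | SUM(amount)
--------+------------
ACC-104 | 8007.89    
ACC-105 | 4273.82    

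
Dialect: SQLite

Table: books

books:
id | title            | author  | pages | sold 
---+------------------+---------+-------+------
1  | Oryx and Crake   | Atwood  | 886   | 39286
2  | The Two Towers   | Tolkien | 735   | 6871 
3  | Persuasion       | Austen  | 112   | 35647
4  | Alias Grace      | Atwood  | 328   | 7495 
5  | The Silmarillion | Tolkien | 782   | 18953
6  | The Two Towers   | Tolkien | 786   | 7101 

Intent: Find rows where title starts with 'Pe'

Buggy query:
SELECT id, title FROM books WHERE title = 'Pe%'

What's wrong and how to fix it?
Bug: Wildcards only work with LIKE; '=' treats '%' as a literal character

Fix: Use LIKE for wildcard pattern matching

Corrected query:
SELECT id, title FROM books WHERE title LIKE 'Pe%'

Result:
id | title     
---+-----------
3  | Persuasion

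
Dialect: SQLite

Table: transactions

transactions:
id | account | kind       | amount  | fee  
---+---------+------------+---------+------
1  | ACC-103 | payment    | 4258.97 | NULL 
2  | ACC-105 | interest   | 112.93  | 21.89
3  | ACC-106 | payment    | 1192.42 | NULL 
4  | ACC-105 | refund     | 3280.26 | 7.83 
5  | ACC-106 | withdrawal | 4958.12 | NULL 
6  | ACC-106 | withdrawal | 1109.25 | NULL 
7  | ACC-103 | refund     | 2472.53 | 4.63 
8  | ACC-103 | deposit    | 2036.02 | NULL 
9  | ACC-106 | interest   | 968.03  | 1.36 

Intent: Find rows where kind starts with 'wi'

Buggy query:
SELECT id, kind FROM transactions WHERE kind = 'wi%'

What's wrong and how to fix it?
Bug: Wildcards only work with LIKE; '=' treats '%' as a literal character

Fix: Replace '=' with LIKE so 'wi%' is treated as a pattern

Corrected query:
SELECT id, kind FROM transactions WHERE kind LIKE 'wi%'

Result:
id | kind      
---+-----------
5  | withdrawal
6  | withdrawal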